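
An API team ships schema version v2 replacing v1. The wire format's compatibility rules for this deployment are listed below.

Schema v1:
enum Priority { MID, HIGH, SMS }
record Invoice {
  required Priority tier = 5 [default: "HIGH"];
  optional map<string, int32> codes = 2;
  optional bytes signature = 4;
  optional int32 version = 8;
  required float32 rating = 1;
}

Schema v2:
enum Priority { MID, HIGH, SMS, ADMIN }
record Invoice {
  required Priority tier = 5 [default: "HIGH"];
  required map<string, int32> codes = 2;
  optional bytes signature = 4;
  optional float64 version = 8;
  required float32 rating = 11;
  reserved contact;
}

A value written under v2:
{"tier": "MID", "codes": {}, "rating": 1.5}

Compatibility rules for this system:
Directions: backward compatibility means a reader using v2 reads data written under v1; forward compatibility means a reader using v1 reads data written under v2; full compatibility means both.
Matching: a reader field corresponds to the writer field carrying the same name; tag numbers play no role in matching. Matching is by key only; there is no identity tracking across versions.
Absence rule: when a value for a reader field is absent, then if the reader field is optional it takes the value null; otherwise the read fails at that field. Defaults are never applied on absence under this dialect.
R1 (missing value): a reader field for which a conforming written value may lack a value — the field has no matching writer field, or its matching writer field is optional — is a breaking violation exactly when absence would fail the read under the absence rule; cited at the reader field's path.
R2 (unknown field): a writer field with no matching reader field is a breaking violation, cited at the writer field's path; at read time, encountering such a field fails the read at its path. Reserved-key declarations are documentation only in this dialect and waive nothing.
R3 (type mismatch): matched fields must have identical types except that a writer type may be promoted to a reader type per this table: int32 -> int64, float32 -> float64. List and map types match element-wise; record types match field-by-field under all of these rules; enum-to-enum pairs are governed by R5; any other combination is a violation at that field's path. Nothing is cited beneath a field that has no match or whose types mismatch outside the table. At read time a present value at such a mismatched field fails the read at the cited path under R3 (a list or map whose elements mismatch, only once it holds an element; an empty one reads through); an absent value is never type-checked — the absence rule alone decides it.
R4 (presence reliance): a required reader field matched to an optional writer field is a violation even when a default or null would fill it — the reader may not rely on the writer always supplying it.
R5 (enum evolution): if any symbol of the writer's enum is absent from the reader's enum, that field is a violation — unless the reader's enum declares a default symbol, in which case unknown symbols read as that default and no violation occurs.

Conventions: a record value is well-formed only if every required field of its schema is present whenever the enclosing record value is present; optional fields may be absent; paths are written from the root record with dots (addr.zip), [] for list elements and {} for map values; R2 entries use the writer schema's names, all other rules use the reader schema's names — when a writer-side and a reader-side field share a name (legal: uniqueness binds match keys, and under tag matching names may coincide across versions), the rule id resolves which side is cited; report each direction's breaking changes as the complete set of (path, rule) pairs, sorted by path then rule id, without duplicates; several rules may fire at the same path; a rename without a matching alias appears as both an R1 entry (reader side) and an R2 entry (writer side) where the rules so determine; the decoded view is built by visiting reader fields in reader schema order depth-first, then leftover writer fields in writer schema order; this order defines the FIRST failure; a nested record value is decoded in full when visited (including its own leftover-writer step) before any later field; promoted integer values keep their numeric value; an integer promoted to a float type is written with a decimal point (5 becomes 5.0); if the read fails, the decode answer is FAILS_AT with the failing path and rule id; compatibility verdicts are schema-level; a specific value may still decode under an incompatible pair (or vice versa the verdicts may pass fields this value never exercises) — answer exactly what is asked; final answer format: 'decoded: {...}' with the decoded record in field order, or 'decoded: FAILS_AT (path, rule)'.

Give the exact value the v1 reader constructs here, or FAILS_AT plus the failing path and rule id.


decoded: {"tier": "MID", "codes": {}, "signature": null, "version": null, "rating": 1.5}

the writer's type comes first in each Invoice pair
migrating the Invoice value to v1:
  tier := "MID"
  codes := {}
  signature := null (missing; optional => null)
  version := null (missing; optional => null)
  rating := 1.5
  => decoded: {"tier": "MID", "codes": {}, "signature": null, "version": null, "rating": 1.5}
checking off the Invoice differences that do not matter here:
  enum Priority (field tier in record Invoice): symbol ADMIN added -> changes Invoice's schema-level verdicts only — the decode of this value is the same
  field codes in record Invoice: optional changed to required -> changes Invoice's schema-level verdicts only — the decode of this value is the same
  field version in record Invoice: type int32 changed to float64 -> changes Invoice's schema-level verdicts only — the decode of this value is the same
  field rating in record Invoice: tag 1 changed to 11 -> triggers nothing under the printed rules; the Invoice answer is the same either way


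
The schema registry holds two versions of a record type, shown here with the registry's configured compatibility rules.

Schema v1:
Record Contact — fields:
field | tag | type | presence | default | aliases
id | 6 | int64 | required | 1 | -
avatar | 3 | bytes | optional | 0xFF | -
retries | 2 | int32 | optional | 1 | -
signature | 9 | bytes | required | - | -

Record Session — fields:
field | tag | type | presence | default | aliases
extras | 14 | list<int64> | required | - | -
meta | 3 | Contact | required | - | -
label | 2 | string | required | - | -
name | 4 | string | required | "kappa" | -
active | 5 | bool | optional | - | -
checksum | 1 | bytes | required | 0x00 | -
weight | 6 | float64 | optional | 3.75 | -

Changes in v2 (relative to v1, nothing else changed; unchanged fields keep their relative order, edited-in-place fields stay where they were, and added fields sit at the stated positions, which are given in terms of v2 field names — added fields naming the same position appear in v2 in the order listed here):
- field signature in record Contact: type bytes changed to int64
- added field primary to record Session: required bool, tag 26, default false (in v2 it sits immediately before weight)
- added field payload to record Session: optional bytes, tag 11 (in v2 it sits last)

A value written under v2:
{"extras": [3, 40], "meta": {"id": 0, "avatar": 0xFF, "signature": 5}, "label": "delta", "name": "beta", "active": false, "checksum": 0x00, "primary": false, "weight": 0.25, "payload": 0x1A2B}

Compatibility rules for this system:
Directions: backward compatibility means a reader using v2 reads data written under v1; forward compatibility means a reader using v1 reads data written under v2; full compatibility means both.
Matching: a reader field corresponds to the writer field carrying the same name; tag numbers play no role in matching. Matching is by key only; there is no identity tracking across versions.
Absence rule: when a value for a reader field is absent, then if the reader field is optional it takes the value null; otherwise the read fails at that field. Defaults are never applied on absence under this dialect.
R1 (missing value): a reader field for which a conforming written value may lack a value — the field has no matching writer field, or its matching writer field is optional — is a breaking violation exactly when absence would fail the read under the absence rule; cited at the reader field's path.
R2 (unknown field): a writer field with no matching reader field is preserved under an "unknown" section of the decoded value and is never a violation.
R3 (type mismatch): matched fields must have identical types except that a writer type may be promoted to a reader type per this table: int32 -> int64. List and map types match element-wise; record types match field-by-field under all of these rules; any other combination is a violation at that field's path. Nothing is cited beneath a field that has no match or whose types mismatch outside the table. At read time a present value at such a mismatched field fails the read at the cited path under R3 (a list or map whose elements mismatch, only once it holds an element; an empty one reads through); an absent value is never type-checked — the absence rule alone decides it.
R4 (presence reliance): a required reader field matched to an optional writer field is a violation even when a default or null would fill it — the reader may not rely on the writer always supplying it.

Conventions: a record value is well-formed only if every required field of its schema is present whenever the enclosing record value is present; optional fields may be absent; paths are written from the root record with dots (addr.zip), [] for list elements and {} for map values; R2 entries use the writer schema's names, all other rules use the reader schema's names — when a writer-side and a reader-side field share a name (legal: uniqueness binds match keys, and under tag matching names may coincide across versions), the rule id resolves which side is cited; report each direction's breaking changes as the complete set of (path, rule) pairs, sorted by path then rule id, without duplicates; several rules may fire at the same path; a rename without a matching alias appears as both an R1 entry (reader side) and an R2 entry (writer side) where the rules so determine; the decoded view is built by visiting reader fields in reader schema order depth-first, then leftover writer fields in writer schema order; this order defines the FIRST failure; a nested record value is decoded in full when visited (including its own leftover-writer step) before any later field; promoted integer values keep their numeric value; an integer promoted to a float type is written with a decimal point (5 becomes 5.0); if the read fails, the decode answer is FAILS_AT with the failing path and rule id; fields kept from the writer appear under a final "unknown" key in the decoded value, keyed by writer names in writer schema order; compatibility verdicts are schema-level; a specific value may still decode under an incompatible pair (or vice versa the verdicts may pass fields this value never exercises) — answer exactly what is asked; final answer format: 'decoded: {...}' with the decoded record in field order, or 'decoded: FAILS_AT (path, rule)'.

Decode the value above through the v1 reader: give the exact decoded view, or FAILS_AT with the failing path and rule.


arrows below run writer -> reader for Session
decode (reader v1):
  extras := [3, 40]
  meta.id := 0
  meta.avatar := 0xFF
  meta.retries := null (missing; optional => null)
  read fails at meta.signature under R3
  => FAILS_AT (meta.signature, R3)
checking off the Session differences that do not matter here:
  added field payload to record Session: optional bytes, tag 11 (in v2 it sits last) -> fires no rule on Session under this dialect and leaves the result unchanged
  added field primary to record Session: required bool, tag 26, default false (in v2 it sits immediately before weight) -> schema-level compatibility only; this Session value's decode is unchanged

decoded: FAILS_AT (meta.signature, R3)


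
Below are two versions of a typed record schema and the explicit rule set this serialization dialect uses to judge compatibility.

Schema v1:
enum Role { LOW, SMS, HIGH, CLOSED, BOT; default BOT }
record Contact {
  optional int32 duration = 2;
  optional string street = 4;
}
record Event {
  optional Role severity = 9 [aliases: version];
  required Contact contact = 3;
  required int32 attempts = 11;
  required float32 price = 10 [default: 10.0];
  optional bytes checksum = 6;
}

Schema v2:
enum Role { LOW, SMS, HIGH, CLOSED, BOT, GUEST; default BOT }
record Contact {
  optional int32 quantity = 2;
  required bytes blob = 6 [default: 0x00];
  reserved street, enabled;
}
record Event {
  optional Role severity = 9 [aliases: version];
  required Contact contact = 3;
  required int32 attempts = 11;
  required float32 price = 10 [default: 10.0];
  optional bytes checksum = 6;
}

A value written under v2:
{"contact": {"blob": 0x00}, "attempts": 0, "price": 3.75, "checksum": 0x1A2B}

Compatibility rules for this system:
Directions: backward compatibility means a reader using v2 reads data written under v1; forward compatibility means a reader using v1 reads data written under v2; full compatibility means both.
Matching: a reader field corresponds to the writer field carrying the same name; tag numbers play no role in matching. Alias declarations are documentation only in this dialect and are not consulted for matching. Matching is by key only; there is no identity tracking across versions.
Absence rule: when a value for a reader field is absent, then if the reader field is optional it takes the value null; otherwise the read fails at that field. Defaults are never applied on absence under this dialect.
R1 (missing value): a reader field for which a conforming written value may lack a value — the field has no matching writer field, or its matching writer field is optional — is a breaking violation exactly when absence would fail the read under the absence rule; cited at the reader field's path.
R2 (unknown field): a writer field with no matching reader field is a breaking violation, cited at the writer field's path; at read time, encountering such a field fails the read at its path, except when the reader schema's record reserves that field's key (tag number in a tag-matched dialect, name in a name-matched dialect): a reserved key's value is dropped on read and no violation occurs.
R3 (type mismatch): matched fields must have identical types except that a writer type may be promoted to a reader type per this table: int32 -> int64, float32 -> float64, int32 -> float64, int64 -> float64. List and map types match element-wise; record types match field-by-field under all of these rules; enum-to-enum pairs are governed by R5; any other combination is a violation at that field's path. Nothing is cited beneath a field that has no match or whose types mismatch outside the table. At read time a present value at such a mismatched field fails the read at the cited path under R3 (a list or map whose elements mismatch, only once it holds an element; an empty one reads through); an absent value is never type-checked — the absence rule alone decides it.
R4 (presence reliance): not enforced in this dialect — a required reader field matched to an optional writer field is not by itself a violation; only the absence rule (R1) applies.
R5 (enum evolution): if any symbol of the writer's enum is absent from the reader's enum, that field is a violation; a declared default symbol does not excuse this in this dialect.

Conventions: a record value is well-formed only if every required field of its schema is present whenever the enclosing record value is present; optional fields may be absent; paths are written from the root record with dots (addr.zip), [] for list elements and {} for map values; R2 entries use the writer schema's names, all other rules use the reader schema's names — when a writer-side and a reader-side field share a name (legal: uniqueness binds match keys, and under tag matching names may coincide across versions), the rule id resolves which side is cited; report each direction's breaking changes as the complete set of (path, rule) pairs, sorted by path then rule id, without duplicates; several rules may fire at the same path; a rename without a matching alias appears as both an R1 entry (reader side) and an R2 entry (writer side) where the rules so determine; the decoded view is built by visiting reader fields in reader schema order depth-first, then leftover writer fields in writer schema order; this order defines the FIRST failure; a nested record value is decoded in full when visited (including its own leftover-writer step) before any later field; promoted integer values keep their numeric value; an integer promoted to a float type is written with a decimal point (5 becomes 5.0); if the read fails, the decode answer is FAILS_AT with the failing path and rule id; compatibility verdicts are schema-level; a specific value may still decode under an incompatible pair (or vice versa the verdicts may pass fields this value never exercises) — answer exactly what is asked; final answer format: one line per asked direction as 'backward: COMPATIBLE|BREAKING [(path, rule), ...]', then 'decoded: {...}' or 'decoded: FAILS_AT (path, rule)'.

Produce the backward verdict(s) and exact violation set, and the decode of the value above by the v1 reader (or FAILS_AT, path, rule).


in Event below, arrows point writer -> reader
checking backward for Event: reader v2 against writer v1:
  severity <- severity (Role -> Role, writer optional)
  contact <- contact (Contact -> Contact, writer required)
  attempts <- attempts (int32 -> int32, writer required)
  price <- price (float32 -> float32, writer required)
  checksum <- checksum (bytes -> bytes, writer optional)
  no writer field matches reader contact.quantity
  no writer field matches reader contact.blob
  contact.duration (writer side), unknown to reader
  contact.street (writer side), unknown to reader
  violation R1 at contact.blob
  violation R2 at contact.duration
  => backward: BREAKING (2)
decoding the Event value with the v1 reader:
  severity := null (absent, optional -> null)
  contact.duration := null (absent, optional -> null)
  contact.street := null (absent, optional -> null)
  read fails at contact.blob under R2 (unknown field)
  => FAILS_AT (contact.blob, R2)
the rest of the Event diff is inert for this question:
  enum Role (field severity in record Event): symbol GUEST added -> fires only in the forward direction of Event, which is not asked here
  removed field street from record Contact (its key "street" joins the reserved list) -> triggers nothing under Event's printed rules — same verdict

backward: BREAKING [(contact.blob, R1), (contact.duration, R2)]; decoded: FAILS_AT (contact.blob, R2)


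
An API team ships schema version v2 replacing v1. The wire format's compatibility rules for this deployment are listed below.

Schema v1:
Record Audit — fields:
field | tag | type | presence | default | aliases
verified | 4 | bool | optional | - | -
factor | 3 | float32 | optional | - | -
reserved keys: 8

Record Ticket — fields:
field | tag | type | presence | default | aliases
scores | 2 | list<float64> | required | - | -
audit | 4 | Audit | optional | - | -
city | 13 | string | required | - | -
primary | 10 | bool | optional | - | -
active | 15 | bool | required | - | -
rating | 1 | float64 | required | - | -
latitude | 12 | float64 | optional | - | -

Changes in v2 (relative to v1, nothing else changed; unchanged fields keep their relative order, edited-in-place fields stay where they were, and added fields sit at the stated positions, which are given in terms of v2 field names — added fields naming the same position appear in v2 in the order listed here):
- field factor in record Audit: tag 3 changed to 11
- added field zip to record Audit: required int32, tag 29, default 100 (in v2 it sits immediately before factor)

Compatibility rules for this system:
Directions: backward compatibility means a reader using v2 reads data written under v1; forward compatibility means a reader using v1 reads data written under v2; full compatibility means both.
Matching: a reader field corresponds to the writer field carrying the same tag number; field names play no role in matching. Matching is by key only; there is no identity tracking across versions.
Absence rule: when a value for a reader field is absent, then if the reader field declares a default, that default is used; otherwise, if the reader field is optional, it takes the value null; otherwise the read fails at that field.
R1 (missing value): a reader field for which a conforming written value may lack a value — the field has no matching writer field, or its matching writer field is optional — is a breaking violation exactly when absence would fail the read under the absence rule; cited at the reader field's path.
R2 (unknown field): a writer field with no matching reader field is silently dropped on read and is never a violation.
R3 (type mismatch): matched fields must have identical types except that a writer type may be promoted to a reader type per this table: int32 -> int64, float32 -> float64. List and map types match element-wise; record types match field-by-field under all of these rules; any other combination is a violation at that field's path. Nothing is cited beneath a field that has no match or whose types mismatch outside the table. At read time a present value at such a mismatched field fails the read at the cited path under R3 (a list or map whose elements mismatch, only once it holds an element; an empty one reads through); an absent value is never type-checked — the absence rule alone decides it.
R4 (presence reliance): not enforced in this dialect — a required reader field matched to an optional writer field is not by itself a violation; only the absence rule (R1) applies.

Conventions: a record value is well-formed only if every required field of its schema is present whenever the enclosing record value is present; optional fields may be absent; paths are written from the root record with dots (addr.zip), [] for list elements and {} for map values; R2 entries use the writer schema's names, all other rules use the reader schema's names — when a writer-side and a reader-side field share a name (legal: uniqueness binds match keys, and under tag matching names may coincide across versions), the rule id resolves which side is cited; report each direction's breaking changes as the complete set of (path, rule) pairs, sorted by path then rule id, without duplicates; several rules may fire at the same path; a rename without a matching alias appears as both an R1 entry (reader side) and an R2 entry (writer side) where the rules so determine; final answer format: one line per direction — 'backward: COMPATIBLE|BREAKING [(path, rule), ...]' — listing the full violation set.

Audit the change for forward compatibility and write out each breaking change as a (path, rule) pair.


arrows below run writer -> reader for Ticket
checking forward for Ticket: reader v1 against writer v2:
  scores <- scores (list<float64> -> list<float64>, writer required)
  audit <- audit (Audit -> Audit, writer optional)
  city <- city (string -> string, writer required)
  primary <- primary (bool -> bool, writer optional)
  active <- active (bool -> bool, writer required)
  rating <- rating (float64 -> float64, writer required)
  latitude <- latitude (float64 -> float64, writer optional)
  audit.verified <- audit.verified (bool -> bool, writer optional)
  audit.factor: no writer-side match
  audit.zip (writer side), unknown to reader
  audit.factor (writer side), unknown to reader
  => no violations; forward on Ticket: COMPATIBLE
remaining Ticket differences; none change what is asked:
  field factor in record Audit: tag 3 changed to 11 -> fires no rule on Ticket, leaving the asked answer as it is
  added field zip to record Audit: required int32, tag 29, default 100 (in v2 it sits immediately before factor) -> fires no rule on Ticket, leaving the asked answer as it is

forward: COMPATIBLE []


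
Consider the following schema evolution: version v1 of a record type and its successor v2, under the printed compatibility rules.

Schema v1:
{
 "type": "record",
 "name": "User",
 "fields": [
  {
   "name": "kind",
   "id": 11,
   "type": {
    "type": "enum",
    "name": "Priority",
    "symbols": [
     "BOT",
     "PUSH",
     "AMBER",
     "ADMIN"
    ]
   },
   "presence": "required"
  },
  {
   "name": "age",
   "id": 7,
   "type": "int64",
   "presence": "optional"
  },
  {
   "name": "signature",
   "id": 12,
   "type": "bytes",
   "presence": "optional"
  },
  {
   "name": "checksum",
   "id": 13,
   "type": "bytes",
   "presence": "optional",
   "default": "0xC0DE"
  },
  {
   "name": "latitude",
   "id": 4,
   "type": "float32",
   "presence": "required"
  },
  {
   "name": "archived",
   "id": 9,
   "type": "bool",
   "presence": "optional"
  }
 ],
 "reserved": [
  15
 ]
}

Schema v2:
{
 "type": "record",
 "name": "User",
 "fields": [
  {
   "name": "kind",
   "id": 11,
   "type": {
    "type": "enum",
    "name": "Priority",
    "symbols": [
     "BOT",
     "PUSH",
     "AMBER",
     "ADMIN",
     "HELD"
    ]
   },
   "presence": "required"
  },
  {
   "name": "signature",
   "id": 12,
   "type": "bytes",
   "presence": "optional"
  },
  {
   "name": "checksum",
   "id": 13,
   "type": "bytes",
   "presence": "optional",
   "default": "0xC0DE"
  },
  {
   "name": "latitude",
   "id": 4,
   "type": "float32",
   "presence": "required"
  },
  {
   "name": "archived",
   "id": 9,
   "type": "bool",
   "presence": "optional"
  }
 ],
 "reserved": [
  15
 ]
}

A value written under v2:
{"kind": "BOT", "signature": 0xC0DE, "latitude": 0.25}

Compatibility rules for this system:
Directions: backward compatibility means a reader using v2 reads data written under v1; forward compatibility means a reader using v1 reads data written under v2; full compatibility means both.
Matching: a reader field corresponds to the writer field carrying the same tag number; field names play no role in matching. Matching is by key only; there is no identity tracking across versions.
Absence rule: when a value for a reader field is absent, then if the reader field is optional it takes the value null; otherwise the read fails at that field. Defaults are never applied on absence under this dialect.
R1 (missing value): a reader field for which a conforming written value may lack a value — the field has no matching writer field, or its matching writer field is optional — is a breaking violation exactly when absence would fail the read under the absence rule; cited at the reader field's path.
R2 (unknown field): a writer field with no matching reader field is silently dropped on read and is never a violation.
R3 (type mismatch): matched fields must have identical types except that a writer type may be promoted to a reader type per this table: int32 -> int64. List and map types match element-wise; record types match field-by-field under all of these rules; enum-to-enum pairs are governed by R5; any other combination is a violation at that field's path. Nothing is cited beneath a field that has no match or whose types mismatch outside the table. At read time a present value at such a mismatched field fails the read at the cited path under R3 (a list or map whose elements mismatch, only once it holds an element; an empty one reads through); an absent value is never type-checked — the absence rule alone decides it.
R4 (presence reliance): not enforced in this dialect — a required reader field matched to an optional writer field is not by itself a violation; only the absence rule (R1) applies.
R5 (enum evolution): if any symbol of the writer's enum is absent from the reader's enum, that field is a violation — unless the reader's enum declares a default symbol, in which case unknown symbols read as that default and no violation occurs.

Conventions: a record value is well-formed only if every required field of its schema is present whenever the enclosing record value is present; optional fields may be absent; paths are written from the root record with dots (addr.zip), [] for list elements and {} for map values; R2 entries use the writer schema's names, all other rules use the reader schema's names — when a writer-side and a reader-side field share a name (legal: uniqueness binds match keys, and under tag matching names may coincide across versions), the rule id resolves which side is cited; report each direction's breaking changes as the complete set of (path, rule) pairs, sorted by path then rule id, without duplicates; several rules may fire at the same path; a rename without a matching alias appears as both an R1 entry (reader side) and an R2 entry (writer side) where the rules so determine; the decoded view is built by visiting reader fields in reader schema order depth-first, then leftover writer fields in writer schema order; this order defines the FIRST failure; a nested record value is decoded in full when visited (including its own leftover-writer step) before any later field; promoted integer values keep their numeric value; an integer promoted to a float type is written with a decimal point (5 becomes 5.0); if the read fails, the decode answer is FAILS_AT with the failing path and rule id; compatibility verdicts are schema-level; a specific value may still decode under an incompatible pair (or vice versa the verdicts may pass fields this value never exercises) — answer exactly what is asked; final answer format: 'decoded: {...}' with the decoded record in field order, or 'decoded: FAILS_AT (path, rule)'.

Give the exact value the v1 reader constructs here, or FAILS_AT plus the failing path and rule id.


the writer's type comes first in each User pair
decode walk for User under reader schema v1:
  kind := "BOT"
  age := null (absent, optional -> null)
  signature := 0xC0DE
  checksum := null (absent, optional -> null)
  latitude := 0.25
  archived := null (absent, optional -> null)
  => decoded: {"kind": "BOT", "age": null, "signature": 0xC0DE, "checksum": null, "latitude": 0.25, "archived": null}
the rest of the User diff is inert for this question:
  enum Priority (field kind in record User): symbol HELD added -> a verdict-level change on User — the shown value reads the same
  removed field age from record User -> fires no rule on User under this dialect and leaves the result unchanged

decoded: {"kind": "BOT", "age": null, "signature": 0xC0DE, "checksum": null, "latitude": 0.25, "archived": null}


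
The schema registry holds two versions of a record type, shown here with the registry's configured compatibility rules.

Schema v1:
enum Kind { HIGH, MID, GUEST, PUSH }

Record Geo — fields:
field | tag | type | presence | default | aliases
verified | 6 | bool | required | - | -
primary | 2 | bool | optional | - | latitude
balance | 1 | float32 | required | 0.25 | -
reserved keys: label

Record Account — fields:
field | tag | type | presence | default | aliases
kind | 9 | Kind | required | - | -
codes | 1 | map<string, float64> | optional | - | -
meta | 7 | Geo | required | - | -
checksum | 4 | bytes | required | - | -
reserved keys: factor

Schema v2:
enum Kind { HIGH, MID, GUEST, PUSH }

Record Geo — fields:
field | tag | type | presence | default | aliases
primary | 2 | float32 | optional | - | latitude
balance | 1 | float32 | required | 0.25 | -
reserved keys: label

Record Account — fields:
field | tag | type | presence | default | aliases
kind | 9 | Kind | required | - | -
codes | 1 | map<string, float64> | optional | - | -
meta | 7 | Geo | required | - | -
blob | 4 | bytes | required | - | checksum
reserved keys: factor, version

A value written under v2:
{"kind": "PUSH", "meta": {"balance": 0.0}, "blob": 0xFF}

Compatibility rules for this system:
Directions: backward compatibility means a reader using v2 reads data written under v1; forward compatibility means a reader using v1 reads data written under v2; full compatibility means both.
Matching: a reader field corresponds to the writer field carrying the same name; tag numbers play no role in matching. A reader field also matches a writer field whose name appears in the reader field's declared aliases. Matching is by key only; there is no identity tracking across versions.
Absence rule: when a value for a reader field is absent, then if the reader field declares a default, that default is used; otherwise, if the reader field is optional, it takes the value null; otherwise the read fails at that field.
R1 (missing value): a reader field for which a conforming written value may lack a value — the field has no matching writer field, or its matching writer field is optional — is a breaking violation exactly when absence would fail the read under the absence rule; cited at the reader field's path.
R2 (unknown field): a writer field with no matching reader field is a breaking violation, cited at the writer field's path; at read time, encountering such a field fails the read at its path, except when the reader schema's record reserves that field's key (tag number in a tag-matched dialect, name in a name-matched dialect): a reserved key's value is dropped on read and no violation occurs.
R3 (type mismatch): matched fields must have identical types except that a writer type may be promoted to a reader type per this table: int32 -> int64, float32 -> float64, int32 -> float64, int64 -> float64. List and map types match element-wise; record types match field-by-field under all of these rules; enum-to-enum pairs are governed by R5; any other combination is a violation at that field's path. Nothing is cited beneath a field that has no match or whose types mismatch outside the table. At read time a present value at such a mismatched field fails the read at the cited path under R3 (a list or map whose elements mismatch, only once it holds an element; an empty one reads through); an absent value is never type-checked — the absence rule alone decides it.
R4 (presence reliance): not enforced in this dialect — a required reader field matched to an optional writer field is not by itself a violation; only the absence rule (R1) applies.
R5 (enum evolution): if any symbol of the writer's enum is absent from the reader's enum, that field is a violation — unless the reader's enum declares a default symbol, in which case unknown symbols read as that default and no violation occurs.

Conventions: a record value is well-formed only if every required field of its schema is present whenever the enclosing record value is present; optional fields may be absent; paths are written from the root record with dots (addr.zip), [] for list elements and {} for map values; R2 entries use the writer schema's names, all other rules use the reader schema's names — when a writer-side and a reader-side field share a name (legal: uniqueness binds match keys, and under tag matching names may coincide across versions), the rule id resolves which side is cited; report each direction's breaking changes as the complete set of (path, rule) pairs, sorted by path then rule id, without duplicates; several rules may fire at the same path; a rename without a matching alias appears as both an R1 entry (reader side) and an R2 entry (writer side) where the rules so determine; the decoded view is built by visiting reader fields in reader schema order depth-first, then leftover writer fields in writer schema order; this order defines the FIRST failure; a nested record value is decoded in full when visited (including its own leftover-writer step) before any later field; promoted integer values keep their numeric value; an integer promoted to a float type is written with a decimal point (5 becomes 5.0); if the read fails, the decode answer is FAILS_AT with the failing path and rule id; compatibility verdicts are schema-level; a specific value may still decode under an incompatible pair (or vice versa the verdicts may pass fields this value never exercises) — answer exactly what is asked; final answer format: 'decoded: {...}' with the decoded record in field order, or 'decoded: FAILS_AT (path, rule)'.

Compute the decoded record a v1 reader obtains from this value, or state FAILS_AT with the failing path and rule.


in Account below, arrows point writer -> reader
decoding the Account value with the v1 reader:
  kind := "PUSH"
  codes := null (absent, optional -> null)
  read fails at meta.verified under R1 (no fill)
  => FAILS_AT (meta.verified, R1)
ruling out the remaining Account differences:
  field primary in record Geo: type bool changed to float32 -> affects the rule determinations only; this particular Account value decodes identically
  renamed field checksum to blob in record Account (alias checksum declared on the renamed field) -> affects the rule determinations only; this particular Account value decodes identically

decoded: FAILS_AT (meta.verified, R1)


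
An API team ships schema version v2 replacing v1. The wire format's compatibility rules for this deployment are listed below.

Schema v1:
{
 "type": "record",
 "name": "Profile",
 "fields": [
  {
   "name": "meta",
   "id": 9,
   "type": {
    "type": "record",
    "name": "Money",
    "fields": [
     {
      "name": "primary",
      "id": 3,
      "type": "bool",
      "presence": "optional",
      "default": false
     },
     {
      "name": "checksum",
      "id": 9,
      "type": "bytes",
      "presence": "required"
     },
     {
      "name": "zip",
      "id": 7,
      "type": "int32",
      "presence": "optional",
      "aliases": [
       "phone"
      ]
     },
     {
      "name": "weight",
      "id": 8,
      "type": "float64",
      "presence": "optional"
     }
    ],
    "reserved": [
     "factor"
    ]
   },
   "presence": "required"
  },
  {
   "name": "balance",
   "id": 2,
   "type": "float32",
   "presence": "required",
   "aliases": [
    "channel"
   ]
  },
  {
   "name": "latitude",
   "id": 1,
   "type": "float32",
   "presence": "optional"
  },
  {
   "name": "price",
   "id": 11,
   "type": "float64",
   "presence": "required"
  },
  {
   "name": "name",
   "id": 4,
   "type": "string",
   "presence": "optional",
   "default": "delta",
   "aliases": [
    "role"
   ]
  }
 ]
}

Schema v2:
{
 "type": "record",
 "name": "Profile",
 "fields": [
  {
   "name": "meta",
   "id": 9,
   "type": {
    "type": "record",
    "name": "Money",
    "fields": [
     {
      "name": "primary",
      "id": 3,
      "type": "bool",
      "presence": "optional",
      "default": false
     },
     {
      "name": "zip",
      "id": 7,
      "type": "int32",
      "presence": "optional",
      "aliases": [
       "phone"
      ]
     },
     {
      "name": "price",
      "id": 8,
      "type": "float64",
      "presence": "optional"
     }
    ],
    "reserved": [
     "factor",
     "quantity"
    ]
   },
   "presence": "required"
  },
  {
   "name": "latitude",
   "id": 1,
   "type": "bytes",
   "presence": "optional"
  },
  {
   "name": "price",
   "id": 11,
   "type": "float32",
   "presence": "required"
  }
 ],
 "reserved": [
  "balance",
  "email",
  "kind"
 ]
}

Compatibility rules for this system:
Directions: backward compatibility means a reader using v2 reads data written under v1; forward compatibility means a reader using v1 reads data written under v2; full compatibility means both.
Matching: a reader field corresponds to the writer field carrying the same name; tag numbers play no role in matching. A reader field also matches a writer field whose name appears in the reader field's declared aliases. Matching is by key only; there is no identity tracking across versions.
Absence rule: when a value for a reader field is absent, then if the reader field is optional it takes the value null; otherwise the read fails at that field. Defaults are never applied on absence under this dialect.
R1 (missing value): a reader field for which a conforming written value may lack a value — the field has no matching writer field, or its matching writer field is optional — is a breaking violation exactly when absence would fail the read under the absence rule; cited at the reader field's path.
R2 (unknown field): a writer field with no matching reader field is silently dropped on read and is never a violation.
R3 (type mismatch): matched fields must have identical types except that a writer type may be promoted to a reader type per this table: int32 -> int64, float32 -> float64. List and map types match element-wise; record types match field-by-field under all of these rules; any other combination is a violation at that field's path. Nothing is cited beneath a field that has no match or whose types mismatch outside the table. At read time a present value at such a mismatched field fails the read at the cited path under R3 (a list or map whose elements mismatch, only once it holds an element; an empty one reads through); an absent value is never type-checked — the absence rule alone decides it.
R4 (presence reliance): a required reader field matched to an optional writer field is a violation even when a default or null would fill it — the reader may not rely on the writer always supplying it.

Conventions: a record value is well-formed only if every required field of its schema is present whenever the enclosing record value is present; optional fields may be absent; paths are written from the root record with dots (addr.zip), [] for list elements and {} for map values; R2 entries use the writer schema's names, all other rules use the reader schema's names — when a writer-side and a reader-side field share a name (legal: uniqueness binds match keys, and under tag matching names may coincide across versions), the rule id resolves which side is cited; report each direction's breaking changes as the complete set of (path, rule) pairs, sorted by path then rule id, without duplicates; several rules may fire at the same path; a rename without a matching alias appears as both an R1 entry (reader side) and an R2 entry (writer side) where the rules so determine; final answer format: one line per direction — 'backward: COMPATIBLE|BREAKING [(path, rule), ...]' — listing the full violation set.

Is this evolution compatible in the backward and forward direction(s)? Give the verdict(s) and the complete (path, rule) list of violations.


each type pair in Profile: writer, then reader
checking backward for Profile: reader v2 against writer v1:
  meta: Money -> Money, writer required; from meta
  latitude: float32 -> bytes, writer optional; from latitude
  price: float64 -> float32, writer required; from price
  leftover writer field: balance
  leftover writer field: name
  meta.primary: bool -> bool, writer optional; from meta.primary
  meta.zip: int32 -> int32, writer optional; from meta.zip
  meta.price: no writer-side match
  leftover writer field: meta.checksum
  leftover writer field: meta.weight
  breaking: (latitude, R3)
  breaking: (price, R3)
  => backward: BREAKING (2)
checking forward for Profile: reader v1 against writer v2:
  meta: Money -> Money, writer required; from meta
  balance: no writer-side match
  latitude: bytes -> float32, writer optional; from latitude
  price: float32 -> float64, writer required; from price
  name: no writer-side match
  meta.primary: bool -> bool, writer optional; from meta.primary
  meta.checksum: no writer-side match
  meta.zip: int32 -> int32, writer optional; from meta.zip
  meta.weight: no writer-side match
  leftover writer field: meta.price
  breaking: (balance, R1)
  breaking: (latitude, R3)
  breaking: (meta.checksum, R1)
  => forward: BREAKING (3)

backward: BREAKING [(latitude, R3), (price, R3)]; forward: BREAKING [(balance, R1), (latitude, R3), (meta.checksum, R1)]
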